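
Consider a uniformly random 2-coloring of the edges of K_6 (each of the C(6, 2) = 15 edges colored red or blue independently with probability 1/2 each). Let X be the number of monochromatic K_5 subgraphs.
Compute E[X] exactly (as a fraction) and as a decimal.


Let X = Σ_S X_S over the C(6, 5) = 6 subsets S of size 5, where X_S = 1 if the K_5 on S is monochromatic.
For a fixed S, the K_5 on S has C(5, 2) = 10 edges. P[all 10 edges red] = (1/2)^10, and likewise for blue, so P[monochromatic] = 2·(1/2)^10 = 2^{1 − 10} = 1/512.
By linearity of expectation: E[X] = C(6, 5) · 2^{1 − 10} = 6 · 1/512 = 3/256.
Numerically: E[X] ≈ 0.0117.

E[X] = C(6,5)·2^(1−C(5,2)) = 3/256 ≈ 0.0117.


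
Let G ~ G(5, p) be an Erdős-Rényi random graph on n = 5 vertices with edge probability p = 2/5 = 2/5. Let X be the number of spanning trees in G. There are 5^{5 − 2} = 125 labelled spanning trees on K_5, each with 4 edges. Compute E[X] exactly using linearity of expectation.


K_5 has 5^{5 − 2} = 125 labelled spanning trees.
For each such spanning tree H, let X_H = 1 if all 4 edges of H are present in G. Then P[X_H = 1] = p^{4} = (2/5)^{4} = 16/625.
Summing the indicators: E[X] = Σ_H E[X_H] = 125 · p^{4} = 125 · 16/625 = 16/5.
Numerically: E[X] ≈ 3.2.

E[X] = 125 · (2/5)^{4} = 16/5 ≈ 3.2.


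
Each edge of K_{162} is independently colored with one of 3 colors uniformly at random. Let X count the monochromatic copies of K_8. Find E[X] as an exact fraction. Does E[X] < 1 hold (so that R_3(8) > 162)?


E[X] = C(162, 8) · 3^{1 − 28} = 9870758125020 · 3^{−27} = 9870758125020/7625597484987.
As a reduced fraction: E[X] = 121861211420/94143178827 ≈ 1.294424.
Is E[X] < 1? NO.
Since E[X] ≥ 1, the first-moment bound is inconclusive at n = 162; it does NOT by itself certify R_3(8) > 162.

E[X] = 121861211420/94143178827 ≈ 1.294424; E[X] ≥ 1; first-moment method inconclusive here.


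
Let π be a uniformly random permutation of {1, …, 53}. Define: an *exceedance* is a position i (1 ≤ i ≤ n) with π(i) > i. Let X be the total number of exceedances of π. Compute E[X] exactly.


Write X = Σ_{i=1}^{53} X_i, where X_i = 1_{π(i) > i}.
For each fixed i, π(i) is uniform over {1, …, 53} (marginal of a uniform permutation), so P[π(i) > i] = (n − i)/n. Summing: Σ_{i=1}^{53} (n − i)/n = (0 + 1 + … + 52)/53 = 53(53 − 1)/(2·53) = (53 − 1)/2.
Hence E[X] = Σ_{i=1}^{53} (53 − i)/53 = 26 ≈ 26.0000.

E[X] = 26 = 26.0000.


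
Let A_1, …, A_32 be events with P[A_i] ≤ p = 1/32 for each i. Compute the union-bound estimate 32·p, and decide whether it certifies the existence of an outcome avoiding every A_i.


Union bound: P[∪_{i=1}^{32} A_i] ≤ Σ_i P[A_i] ≤ 32·p = 32·(1/32) = 1.
Numerically: 1 ≈ 1.0000000.
Is 1 < 1? NO.
Since the bound 1 is ≥ 1, the union bound is uninformative here; it does NOT by itself certify existence.

32·p = 1 ≈ 1.0000000; existence NOT certified by the union bound.


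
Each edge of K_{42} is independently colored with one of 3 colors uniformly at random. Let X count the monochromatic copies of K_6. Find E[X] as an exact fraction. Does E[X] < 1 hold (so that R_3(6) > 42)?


E[X] = C(42, 6) · 3^{1 − 15} = 5245786 · 3^{−14} = 5245786/4782969.
As a reduced fraction: E[X] = 5245786/4782969 ≈ 1.096764.
Is E[X] < 1? NO.
Since E[X] ≥ 1, the first-moment bound is inconclusive at n = 42; it does NOT by itself certify R_3(6) > 42.

E[X] = 5245786/4782969 ≈ 1.096764; E[X] ≥ 1; first-moment method inconclusive here.


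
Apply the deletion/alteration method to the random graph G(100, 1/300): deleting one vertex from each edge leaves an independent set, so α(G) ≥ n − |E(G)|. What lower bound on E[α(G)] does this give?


E[|E(G)|] = C(100, 2)·p = 4950 · (1/300) = 33/2.
E[α(G)] ≥ n − E[|E(G)|] = 100 − 33/2 = 167/2.
Numerically: ≈ 83.5000.
(This is only a lower bound; the true E[α(G)] may be larger.)

E[α(G)] ≥ 167/2 ≈ 83.5000.


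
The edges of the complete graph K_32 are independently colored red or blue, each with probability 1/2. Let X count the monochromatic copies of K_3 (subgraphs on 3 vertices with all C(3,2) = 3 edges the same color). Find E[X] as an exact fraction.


Let X = Σ_S X_S over the C(32, 3) = 4960 subsets S of size 3, where X_S = 1 if the K_3 on S is monochromatic.
For a fixed S, the K_3 on S has C(3, 2) = 3 edges. P[all 3 edges red] = (1/2)^3, and likewise for blue, so P[monochromatic] = 2·(1/2)^3 = 2^{1 − 3} = 1/4.
By linearity of expectation: E[X] = C(32, 3) · 2^{1 − 3} = 4960 · 1/4 = 1240.
Numerically: E[X] ≈ 1240.000000.

E[X] = C(32,3)·2^(1−C(3,2)) = 1240 ≈ 1240.000000.


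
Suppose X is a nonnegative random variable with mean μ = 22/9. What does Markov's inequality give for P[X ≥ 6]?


μ = E[X] = 22/9, a = 6.
Markov: P[X ≥ 6] ≤ μ/a = (22/9)/6 = 11/27.
Numerically: ≈ 0.407407.
(Since a = 6 > μ = 2.444444, the bound 11/27 is < 1 and informative.)

P[X ≥ 6] ≤ 11/27 ≈ 0.407407.


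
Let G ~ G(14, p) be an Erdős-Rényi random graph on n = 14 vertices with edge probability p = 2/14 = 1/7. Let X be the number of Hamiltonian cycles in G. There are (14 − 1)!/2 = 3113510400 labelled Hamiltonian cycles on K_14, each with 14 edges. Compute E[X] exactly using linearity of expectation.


K_14 has (14 − 1)!/2 = 3113510400 labelled Hamiltonian cycles.
For each such Hamiltonian cycle H, let X_H = 1 if all 14 edges of H are present in G. Then P[X_H = 1] = p^{14} = (1/7)^{14} = 1/678223072849.
By linearity: E[X] = Σ_H E[X_H] = 3113510400 · p^{14} = 3113510400 · 1/678223072849 = 444787200/96889010407.
Numerically: E[X] ≈ 0.00459.

E[X] = 3113510400 · (1/7)^{14} = 444787200/96889010407 ≈ 0.00459.


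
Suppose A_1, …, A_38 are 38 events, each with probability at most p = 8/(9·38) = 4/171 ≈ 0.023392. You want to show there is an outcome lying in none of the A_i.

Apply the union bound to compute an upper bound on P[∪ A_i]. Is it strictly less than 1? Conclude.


Union bound: P[∪_{i=1}^{38} A_i] ≤ Σ_i P[A_i] ≤ 38·p = 38·(4/171) = 8/9.
Numerically: 8/9 ≈ 0.888889.
Is 8/9 < 1? YES.
Since P[∪ A_i] ≤ 8/9 < 1, the complement has P[∩ A_i^c] ≥ 1 − 8/9 = 1/9 > 0, so some outcome avoids every A_i.

38·p = 8/9 ≈ 0.888889; existence CERTIFIED by the union bound.


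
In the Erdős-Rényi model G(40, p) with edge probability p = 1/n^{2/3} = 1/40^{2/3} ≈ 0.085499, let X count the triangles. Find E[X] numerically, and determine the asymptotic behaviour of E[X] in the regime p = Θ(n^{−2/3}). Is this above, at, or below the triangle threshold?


Number of potential triangles: C(40, 3) = 9880.
Each occurs with probability p³ ≈ (0.085499)³ ≈ 6.2500000e-04.
By linearity: E[X] = C(40, 3)·p³ ≈ 9880 · 6.2500000e-04 ≈ 6.17500.
Since α = 2/3 < 1, p = c/n^{2/3} ≫ 1/n is above the triangle threshold p ~ 1/n. Asymptotically E[X] ~ (c³/6)·n^{3(1−α)} = (1³/6)·n^{1} → ∞; triangles are abundant w.h.p.

E[X] ≈ 6.17500; in regime p = Θ(1/n^{2/3}) E[X] diverges (above the triangle threshold p ~ 1/n).


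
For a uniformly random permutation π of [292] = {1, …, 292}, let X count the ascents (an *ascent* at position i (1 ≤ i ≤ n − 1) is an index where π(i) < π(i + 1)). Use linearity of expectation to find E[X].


Write X = Σ X_I over i = 1, …, 291, with X_I the indicator of one ascent.
There are 291 indicators.
For each fixed i, the pair (π(i), π(i+1)) is a uniformly random ordered pair of distinct values from {1, …, 292}; by symmetry P[π(i) < π(i+1)] = 1/2.
By linearity: E[X] = 291 · (1/2) = (292 − 1) · (1/2) = 291/2 ≈ 145.50000.

E[X] = 291/2 = 145.50000.


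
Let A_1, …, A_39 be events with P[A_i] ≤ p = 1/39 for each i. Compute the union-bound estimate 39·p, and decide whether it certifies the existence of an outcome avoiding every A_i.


Union bound: P[∪_{i=1}^{39} A_i] ≤ Σ_i P[A_i] ≤ 39·p = 39·(1/39) = 1.
Numerically: 1 ≈ 1.0000.
Is 1 < 1? NO.
Since the bound 1 is ≥ 1, the union bound is uninformative here; it does NOT by itself certify existence.

39·p = 1 ≈ 1.0000; existence NOT certified by the union bound.


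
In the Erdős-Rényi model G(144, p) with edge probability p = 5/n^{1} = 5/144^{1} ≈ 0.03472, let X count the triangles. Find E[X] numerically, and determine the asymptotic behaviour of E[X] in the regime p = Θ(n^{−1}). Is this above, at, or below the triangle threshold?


Number of potential triangles: C(144, 3) = 487344.
Each occurs with probability p³ ≈ (0.03472)³ ≈ 4.186225e-05.
By linearity: E[X] = C(144, 3)·p³ ≈ 487344 · 4.186225e-05 ≈ 20.4013.
Here α = 1, so p = 5/n is exactly at the triangle threshold p ~ 1/n. Asymptotically E[X] → c³/6 = 5³/6 = 125/6 ≈ 20.8333, a bounded constant. In this regime the triangle count is asymptotically Poisson(c³/6).

E[X] ≈ 20.4013; in regime p = Θ(1/n^{1}) E[X] stays bounded (at the triangle threshold p ~ 1/n).


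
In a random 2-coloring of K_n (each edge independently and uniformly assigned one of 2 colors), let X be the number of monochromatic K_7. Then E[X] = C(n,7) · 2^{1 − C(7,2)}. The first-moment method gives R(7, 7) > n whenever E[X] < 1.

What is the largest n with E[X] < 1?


We need C(n, 7) · 2^{1 − 21} < 1, i.e. C(n, 7) < 2^{21 − 1} = 1048576.
Check values of n near the boundary:
  n = 23: C(23, 7) = 245157; 245157 < 1048576? YES
  n = 24: C(24, 7) = 346104; 346104 < 1048576? YES
  n = 25: C(25, 7) = 480700; 480700 < 1048576? YES
  n = 26: C(26, 7) = 657800; 657800 < 1048576? YES
  n = 27: C(27, 7) = 888030; 888030 < 1048576? YES
  n = 28: C(28, 7) = 1184040; 1184040 < 1048576? NO
  n = 29: C(29, 7) = 1560780; 1560780 < 1048576? NO
The largest n with C(n, 7) < 1048576 is n = 27 (where E[X] = 444015/524288 ≈ 0.847). Hence R(7, 7) > 27, i.e. R(7, 7) ≥ 28.

Largest n = 27; hence R(7, 7) > 27.


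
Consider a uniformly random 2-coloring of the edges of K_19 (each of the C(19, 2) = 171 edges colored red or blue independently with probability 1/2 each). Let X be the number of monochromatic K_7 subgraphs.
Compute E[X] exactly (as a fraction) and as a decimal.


Let X = Σ_S X_S over the C(19, 7) = 50388 subsets S of size 7, where X_S = 1 if the K_7 on S is monochromatic.
For a fixed S, the K_7 on S has C(7, 2) = 21 edges. P[all 21 edges red] = (1/2)^21, and likewise for blue, so P[monochromatic] = 2·(1/2)^21 = 2^{1 − 21} = 1/1048576.
Summing: E[X] = C(19, 7) · 2^{1 − 21} = 50388 · 1/1048576 = 12597/262144.
Numerically: E[X] ≈ 0.048.

E[X] = C(19,7)·2^(1−C(7,2)) = 12597/262144 ≈ 0.048.


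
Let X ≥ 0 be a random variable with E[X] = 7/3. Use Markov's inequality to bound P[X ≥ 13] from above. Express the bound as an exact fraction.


μ = E[X] = 7/3, a = 13.
Markov: P[X ≥ 13] ≤ μ/a = (7/3)/13 = 7/39.
Numerically: ≈ 0.17949.
(Since a = 13 > μ = 2.33333, the bound 7/39 is < 1 and informative.)

P[X ≥ 13] ≤ 7/39 ≈ 0.17949.


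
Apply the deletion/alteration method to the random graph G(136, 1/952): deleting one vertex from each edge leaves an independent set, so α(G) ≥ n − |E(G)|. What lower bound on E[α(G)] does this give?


E[|E(G)|] = C(136, 2)·p = 9180 · (1/952) = 135/14.
E[α(G)] ≥ n − E[|E(G)|] = 136 − 135/14 = 1769/14.
Numerically: ≈ 126.35714.
(This is only a lower bound; the true E[α(G)] may be larger.)

E[α(G)] ≥ 1769/14 ≈ 126.35714.


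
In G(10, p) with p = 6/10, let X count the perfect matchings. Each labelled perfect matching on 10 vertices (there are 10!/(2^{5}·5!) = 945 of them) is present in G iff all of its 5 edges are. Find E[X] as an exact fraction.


K_10 has 10!/(2^{5}·5!) = 945 labelled perfect matchings.
For each such perfect matching H, let X_H = 1 if all 5 edges of H are present in G. Then P[X_H = 1] = p^{5} = (3/5)^{5} = 243/3125.
By linearity: E[X] = Σ_H E[X_H] = 945 · p^{5} = 945 · 243/3125 = 45927/625.
Numerically: E[X] ≈ 73.483.

E[X] = 945 · (3/5)^{5} = 45927/625 ≈ 73.483.


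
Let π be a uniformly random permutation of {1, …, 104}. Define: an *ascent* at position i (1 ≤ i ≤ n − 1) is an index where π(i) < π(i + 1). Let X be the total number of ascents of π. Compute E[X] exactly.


Write X = Σ X_I over i = 1, …, 103, with X_I the indicator of one ascent.
There are 103 indicators.
For each fixed i, the pair (π(i), π(i+1)) is a uniformly random ordered pair of distinct values from {1, …, 104}; by symmetry P[π(i) < π(i+1)] = 1/2.
By linearity: E[X] = 103 · (1/2) = (104 − 1) · (1/2) = 103/2 ≈ 51.500000.

E[X] = 103/2 = 51.500000.


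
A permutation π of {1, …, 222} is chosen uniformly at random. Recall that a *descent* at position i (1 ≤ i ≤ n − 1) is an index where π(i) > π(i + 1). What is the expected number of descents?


Write X = Σ X_I over i = 1, …, 221, with X_I the indicator of one descent.
There are 221 indicators.
For each fixed i, the pair (π(i), π(i+1)) is a uniformly random ordered pair of distinct values from {1, …, 222}; by symmetry P[π(i) > π(i+1)] = 1/2.
By linearity: E[X] = 221 · (1/2) = (222 − 1) · (1/2) = 221/2 ≈ 110.5000.

E[X] = 221/2 = 110.5000.


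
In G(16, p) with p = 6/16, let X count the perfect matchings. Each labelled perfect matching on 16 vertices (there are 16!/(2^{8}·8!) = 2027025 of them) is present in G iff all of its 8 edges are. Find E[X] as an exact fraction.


K_16 has 16!/(2^{8}·8!) = 2027025 labelled perfect matchings.
For each such perfect matching H, let X_H = 1 if all 8 edges of H are present in G. Then P[X_H = 1] = p^{8} = (3/8)^{8} = 6561/16777216.
Summing the indicators: E[X] = Σ_H E[X_H] = 2027025 · p^{8} = 2027025 · 6561/16777216 = 13299311025/16777216.
Numerically: E[X] ≈ 792.7.

E[X] = 2027025 · (3/8)^{8} = 13299311025/16777216 ≈ 792.7.


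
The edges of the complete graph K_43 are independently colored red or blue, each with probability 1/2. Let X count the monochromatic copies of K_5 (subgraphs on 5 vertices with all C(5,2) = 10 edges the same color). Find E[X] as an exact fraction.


Let X = Σ_S X_S over the C(43, 5) = 962598 subsets S of size 5, where X_S = 1 if the K_5 on S is monochromatic.
For a fixed S, the K_5 on S has C(5, 2) = 10 edges. P[all 10 edges red] = (1/2)^10, and likewise for blue, so P[monochromatic] = 2·(1/2)^10 = 2^{1 − 10} = 1/512.
By linearity: E[X] = C(43, 5) · 2^{1 − 10} = 962598 · 1/512 = 481299/256.
Numerically: E[X] ≈ 1880.074.

E[X] = C(43,5)·2^(1−C(5,2)) = 481299/256 ≈ 1880.074.


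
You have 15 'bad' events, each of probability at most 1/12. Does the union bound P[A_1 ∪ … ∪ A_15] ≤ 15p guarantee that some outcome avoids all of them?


Union bound: P[∪_{i=1}^{15} A_i] ≤ Σ_i P[A_i] ≤ 15·p = 15·(1/12) = 5/4.
Numerically: 5/4 ≈ 1.2500000.
Is 5/4 < 1? NO.
Since the bound 5/4 is ≥ 1, the union bound is uninformative here; it does NOT by itself certify existence.

15·p = 5/4 ≈ 1.2500000; existence NOT certified by the union bound.


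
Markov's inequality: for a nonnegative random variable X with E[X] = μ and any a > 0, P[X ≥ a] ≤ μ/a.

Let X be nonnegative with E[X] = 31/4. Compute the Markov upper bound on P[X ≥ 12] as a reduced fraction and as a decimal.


μ = E[X] = 31/4, a = 12.
Markov: P[X ≥ 12] ≤ μ/a = (31/4)/12 = 31/48.
Numerically: ≈ 0.646.
(Since a = 12 > μ = 7.750, the bound 31/48 is < 1 and informative.)

P[X ≥ 12] ≤ 31/48 ≈ 0.646.


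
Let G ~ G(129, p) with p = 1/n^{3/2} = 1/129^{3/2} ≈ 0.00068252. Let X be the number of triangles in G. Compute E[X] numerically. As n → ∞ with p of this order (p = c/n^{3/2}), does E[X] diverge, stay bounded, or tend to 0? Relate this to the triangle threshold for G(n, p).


Number of potential triangles: C(129, 3) = 349504.
Each occurs with probability p³ ≈ (0.00068252)³ ≈ 3.1794083e-10.
By linearity: E[X] = C(129, 3)·p³ ≈ 349504 · 3.1794083e-10 ≈ 0.00011.
Since α = 3/2 > 1, p = c/n^{3/2} = o(1/n) is below the triangle threshold p ~ 1/n. Asymptotically E[X] ~ (c³/6)·n^{3(1−α)} = (1³/6)·n^{-1.5} → 0, so by Markov's inequality G has no triangles w.h.p.

E[X] ≈ 0.00011; in regime p = Θ(1/n^{3/2}) E[X] tends to 0 (below the triangle threshold p ~ 1/n).


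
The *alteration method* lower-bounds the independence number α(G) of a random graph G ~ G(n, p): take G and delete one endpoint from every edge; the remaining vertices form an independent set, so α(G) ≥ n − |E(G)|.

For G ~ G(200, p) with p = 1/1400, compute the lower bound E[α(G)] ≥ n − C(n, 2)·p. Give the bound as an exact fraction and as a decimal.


E[|E(G)|] = C(200, 2)·p = 19900 · (1/1400) = 199/14.
E[α(G)] ≥ n − E[|E(G)|] = 200 − 199/14 = 2601/14.
Numerically: ≈ 185.78571.
(This is only a lower bound; the true E[α(G)] may be larger.)

E[α(G)] ≥ 2601/14 ≈ 185.78571.


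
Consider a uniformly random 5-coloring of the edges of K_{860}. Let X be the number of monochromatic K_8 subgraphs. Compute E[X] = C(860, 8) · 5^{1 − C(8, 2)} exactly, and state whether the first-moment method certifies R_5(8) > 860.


E[X] = C(860, 8) · 5^{1 − 28} = 7182671140665308145 · 5^{−27} = 7182671140665308145/7450580596923828125.
As a reduced fraction: E[X] = 1436534228133061629/1490116119384765625 ≈ 0.9640.
Is E[X] < 1? YES.
Since E[X] < 1, there exists a 5-coloring of K_{860} with no monochromatic K_8; hence R_5(8) > 860.

E[X] = 1436534228133061629/1490116119384765625 ≈ 0.9640; E[X] < 1, so R_5(8) > 860.


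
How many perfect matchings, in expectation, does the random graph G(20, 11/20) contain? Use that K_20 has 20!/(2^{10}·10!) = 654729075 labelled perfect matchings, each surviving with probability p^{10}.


K_20 has 20!/(2^{10}·10!) = 654729075 labelled perfect matchings.
For each such perfect matching H, let X_H = 1 if all 10 edges of H are present in G. Then P[X_H = 1] = p^{10} = (11/20)^{10} = 25937424601/10240000000000.
Summing the indicators: E[X] = Σ_H E[X_H] = 654729075 · p^{10} = 654729075 · 25937424601/10240000000000 = 679279440675798963/409600000000.
Numerically: E[X] ≈ 1.6584e+06.

E[X] = 654729075 · (11/20)^{10} = 679279440675798963/409600000000 ≈ 1.6584e+06.


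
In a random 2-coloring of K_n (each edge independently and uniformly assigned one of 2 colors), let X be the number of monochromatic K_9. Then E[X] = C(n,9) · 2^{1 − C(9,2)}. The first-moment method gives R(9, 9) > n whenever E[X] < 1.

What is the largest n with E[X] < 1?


We need C(n, 9) · 2^{1 − 36} < 1, i.e. C(n, 9) < 2^{36 − 1} = 34359738368.
Check values of n near the boundary:
  n = 64: C(64, 9) = 27540584512; 27540584512 < 34359738368? YES
  n = 65: C(65, 9) = 31966749880; 31966749880 < 34359738368? YES
  n = 66: C(66, 9) = 37014131440; 37014131440 < 34359738368? NO
  n = 67: C(67, 9) = 42757703560; 42757703560 < 34359738368? NO
The largest n with C(n, 9) < 34359738368 is n = 65 (where E[X] = 3995843735/4294967296 ≈ 0.930). Hence R(9, 9) > 65, i.e. R(9, 9) ≥ 66.

Largest n = 65; hence R(9, 9) > 65.


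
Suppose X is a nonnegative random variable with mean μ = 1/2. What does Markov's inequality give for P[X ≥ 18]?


μ = E[X] = 1/2, a = 18.
Markov: P[X ≥ 18] ≤ μ/a = (1/2)/18 = 1/36.
Numerically: ≈ 0.028.
(Since a = 18 > μ = 0.500, the bound 1/36 is < 1 and informative.)

P[X ≥ 18] ≤ 1/36 ≈ 0.028.


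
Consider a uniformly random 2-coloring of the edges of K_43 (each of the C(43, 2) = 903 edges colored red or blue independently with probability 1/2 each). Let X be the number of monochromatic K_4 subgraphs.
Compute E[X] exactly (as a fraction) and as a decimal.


Let X = Σ_S X_S over the C(43, 4) = 123410 subsets S of size 4, where X_S = 1 if the K_4 on S is monochromatic.
For a fixed S, the K_4 on S has C(4, 2) = 6 edges. P[all 6 edges red] = (1/2)^6, and likewise for blue, so P[monochromatic] = 2·(1/2)^6 = 2^{1 − 6} = 1/32.
Summing: E[X] = C(43, 4) · 2^{1 − 6} = 123410 · 1/32 = 61705/16.
Numerically: E[X] ≈ 3856.5625.

E[X] = C(43,4)·2^(1−C(4,2)) = 61705/16 ≈ 3856.5625.


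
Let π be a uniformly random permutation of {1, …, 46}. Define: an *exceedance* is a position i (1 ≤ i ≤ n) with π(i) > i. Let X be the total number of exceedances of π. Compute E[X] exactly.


Write X = Σ_{i=1}^{46} X_i, where X_i = 1_{π(i) > i}.
For each fixed i, π(i) is uniform over {1, …, 46} (marginal of a uniform permutation), so P[π(i) > i] = (n − i)/n. Summing: Σ_{i=1}^{46} (n − i)/n = (0 + 1 + … + 45)/46 = 46(46 − 1)/(2·46) = (46 − 1)/2.
Hence E[X] = Σ_{i=1}^{46} (46 − i)/46 = 45/2 ≈ 22.500000.

E[X] = 45/2 = 22.500000.


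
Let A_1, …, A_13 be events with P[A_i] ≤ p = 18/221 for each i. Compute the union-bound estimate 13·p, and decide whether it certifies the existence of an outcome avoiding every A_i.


Union bound: P[∪_{i=1}^{13} A_i] ≤ Σ_i P[A_i] ≤ 13·p = 13·(18/221) = 18/17.
Numerically: 18/17 ≈ 1.0588235.
Is 18/17 < 1? NO.
Since the bound 18/17 is ≥ 1, the union bound is uninformative here; it does NOT by itself certify existence.

13·p = 18/17 ≈ 1.0588235; existence NOT certified by the union bound.


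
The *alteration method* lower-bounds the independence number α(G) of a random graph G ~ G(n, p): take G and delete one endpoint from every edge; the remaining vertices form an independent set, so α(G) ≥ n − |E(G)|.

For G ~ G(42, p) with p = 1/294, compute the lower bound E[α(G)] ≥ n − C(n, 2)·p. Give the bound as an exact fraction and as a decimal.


E[|E(G)|] = C(42, 2)·p = 861 · (1/294) = 41/14.
E[α(G)] ≥ n − E[|E(G)|] = 42 − 41/14 = 547/14.
Numerically: ≈ 39.0714.
(This is only a lower bound; the true E[α(G)] may be larger.)

E[α(G)] ≥ 547/14 ≈ 39.0714.


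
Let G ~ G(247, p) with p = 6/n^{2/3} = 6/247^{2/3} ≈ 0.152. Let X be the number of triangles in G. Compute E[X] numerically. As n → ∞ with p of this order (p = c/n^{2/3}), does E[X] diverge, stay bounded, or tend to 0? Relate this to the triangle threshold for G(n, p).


Number of potential triangles: C(247, 3) = 2481115.
Each occurs with probability p³ ≈ (0.152)³ ≈ 3.54046e-03.
By linearity: E[X] = C(247, 3)·p³ ≈ 2481115 · 3.54046e-03 ≈ 8784.291.
Since α = 2/3 < 1, p = c/n^{2/3} ≫ 1/n is above the triangle threshold p ~ 1/n. Asymptotically E[X] ~ (c³/6)·n^{3(1−α)} = (6³/6)·n^{1} → ∞; triangles are abundant w.h.p.

E[X] ≈ 8784.291; in regime p = Θ(1/n^{2/3}) E[X] diverges (above the triangle threshold p ~ 1/n).


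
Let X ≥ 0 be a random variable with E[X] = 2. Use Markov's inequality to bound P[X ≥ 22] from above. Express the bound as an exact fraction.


μ = E[X] = 2, a = 22.
Markov: P[X ≥ 22] ≤ μ/a = (2)/22 = 1/11.
Numerically: ≈ 0.0909.
(Since a = 22 > μ = 2.0000, the bound 1/11 is < 1 and informative.)

P[X ≥ 22] ≤ 1/11 ≈ 0.0909.


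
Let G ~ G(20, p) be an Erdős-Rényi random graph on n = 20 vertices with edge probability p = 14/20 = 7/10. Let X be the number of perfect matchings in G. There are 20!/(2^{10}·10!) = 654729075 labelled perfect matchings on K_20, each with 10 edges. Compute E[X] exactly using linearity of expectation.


K_20 has 20!/(2^{10}·10!) = 654729075 labelled perfect matchings.
For each such perfect matching H, let X_H = 1 if all 10 edges of H are present in G. Then P[X_H = 1] = p^{10} = (7/10)^{10} = 282475249/10000000000.
By linearity of expectation: E[X] = Σ_H E[X_H] = 654729075 · p^{10} = 654729075 · 282475249/10000000000 = 7397790339526587/400000000.
Numerically: E[X] ≈ 1.84945e+07.

E[X] = 654729075 · (7/10)^{10} = 7397790339526587/400000000 ≈ 1.84945e+07.


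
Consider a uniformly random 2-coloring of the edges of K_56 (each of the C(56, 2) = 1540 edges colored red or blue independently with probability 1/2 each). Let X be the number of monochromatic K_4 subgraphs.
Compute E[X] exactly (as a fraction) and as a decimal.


Let X = Σ_S X_S over the C(56, 4) = 367290 subsets S of size 4, where X_S = 1 if the K_4 on S is monochromatic.
For a fixed S, the K_4 on S has C(4, 2) = 6 edges. P[all 6 edges red] = (1/2)^6, and likewise for blue, so P[monochromatic] = 2·(1/2)^6 = 2^{1 − 6} = 1/32.
Summing: E[X] = C(56, 4) · 2^{1 − 6} = 367290 · 1/32 = 183645/16.
Numerically: E[X] ≈ 11477.812500.

E[X] = C(56,4)·2^(1−C(4,2)) = 183645/16 ≈ 11477.812500.


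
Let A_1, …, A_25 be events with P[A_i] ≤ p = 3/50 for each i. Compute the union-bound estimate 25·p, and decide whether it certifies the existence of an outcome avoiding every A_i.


Union bound: P[∪_{i=1}^{25} A_i] ≤ Σ_i P[A_i] ≤ 25·p = 25·(3/50) = 3/2.
Numerically: 3/2 ≈ 1.500.
Is 3/2 < 1? NO.
Since the bound 3/2 is ≥ 1, the union bound is uninformative here; it does NOT by itself certify existence.

25·p = 3/2 ≈ 1.500; existence NOT certified by the union bound.


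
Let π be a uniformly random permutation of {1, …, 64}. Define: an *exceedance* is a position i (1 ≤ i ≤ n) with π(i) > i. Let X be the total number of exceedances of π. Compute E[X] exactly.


Write X = Σ_{i=1}^{64} X_i, where X_i = 1_{π(i) > i}.
For each fixed i, π(i) is uniform over {1, …, 64} (marginal of a uniform permutation), so P[π(i) > i] = (n − i)/n. Summing: Σ_{i=1}^{64} (n − i)/n = (0 + 1 + … + 63)/64 = 64(64 − 1)/(2·64) = (64 − 1)/2.
Hence E[X] = Σ_{i=1}^{64} (64 − i)/64 = 63/2 ≈ 31.500000.

E[X] = 63/2 = 31.500000.


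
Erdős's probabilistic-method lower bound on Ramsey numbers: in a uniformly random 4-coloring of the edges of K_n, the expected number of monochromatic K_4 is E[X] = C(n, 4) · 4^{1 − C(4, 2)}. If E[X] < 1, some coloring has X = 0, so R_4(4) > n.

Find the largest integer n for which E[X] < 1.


We need C(n, 4) · 4^{1 − 6} < 1, i.e. C(n, 4) < 4^{6 − 1} = 1024.
Check values of n near the boundary:
  n = 12: C(12, 4) = 495; 495 < 1024? YES
  n = 13: C(13, 4) = 715; 715 < 1024? YES
  n = 14: C(14, 4) = 1001; 1001 < 1024? YES
  n = 15: C(15, 4) = 1365; 1365 < 1024? NO
  n = 16: C(16, 4) = 1820; 1820 < 1024? NO
The largest n with C(n, 4) < 1024 is n = 14 (where E[X] = 1001/1024 ≈ 0.9775391). Hence R_4(4) > 14, i.e. R_4(4) ≥ 15.

Largest n = 14; hence R_4(4) > 14.


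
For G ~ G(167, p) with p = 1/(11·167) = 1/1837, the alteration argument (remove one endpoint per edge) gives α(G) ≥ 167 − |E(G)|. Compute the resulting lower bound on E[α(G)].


E[|E(G)|] = C(167, 2)·p = 13861 · (1/1837) = 83/11.
E[α(G)] ≥ n − E[|E(G)|] = 167 − 83/11 = 1754/11.
Numerically: ≈ 159.45455.
(This is only a lower bound; the true E[α(G)] may be larger.)

E[α(G)] ≥ 1754/11 ≈ 159.45455.


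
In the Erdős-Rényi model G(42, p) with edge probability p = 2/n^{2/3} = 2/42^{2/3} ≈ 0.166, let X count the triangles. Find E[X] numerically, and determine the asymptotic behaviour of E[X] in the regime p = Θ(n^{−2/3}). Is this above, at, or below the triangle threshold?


Number of potential triangles: C(42, 3) = 11480.
Each occurs with probability p³ ≈ (0.166)³ ≈ 4.53515e-03.
By linearity: E[X] = C(42, 3)·p³ ≈ 11480 · 4.53515e-03 ≈ 52.063.
Since α = 2/3 < 1, p = c/n^{2/3} ≫ 1/n is above the triangle threshold p ~ 1/n. Asymptotically E[X] ~ (c³/6)·n^{3(1−α)} = (2³/6)·n^{1} → ∞; triangles are abundant w.h.p.

E[X] ≈ 52.063; in regime p = Θ(1/n^{2/3}) E[X] diverges (above the triangle threshold p ~ 1/n).


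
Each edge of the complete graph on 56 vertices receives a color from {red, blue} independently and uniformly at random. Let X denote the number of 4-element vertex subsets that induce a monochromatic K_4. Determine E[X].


Let X = Σ_S X_S over the C(56, 4) = 367290 subsets S of size 4, where X_S = 1 if the K_4 on S is monochromatic.
For a fixed S, the K_4 on S has C(4, 2) = 6 edges. P[all 6 edges red] = (1/2)^6, and likewise for blue, so P[monochromatic] = 2·(1/2)^6 = 2^{1 − 6} = 1/32.
By linearity: E[X] = C(56, 4) · 2^{1 − 6} = 367290 · 1/32 = 183645/16.
Numerically: E[X] ≈ 11477.812.

E[X] = C(56,4)·2^(1−C(4,2)) = 183645/16 ≈ 11477.812.


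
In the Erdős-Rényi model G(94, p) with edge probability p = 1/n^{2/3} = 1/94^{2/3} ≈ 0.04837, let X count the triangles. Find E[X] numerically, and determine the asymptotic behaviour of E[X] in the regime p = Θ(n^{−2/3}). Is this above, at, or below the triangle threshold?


Number of potential triangles: C(94, 3) = 134044.
Each occurs with probability p³ ≈ (0.04837)³ ≈ 1.131734e-04.
By linearity: E[X] = C(94, 3)·p³ ≈ 134044 · 1.131734e-04 ≈ 15.1702.
Since α = 2/3 < 1, p = c/n^{2/3} ≫ 1/n is above the triangle threshold p ~ 1/n. Asymptotically E[X] ~ (c³/6)·n^{3(1−α)} = (1³/6)·n^{1} → ∞; triangles are abundant w.h.p.

E[X] ≈ 15.1702; in regime p = Θ(1/n^{2/3}) E[X] diverges (above the triangle threshold p ~ 1/n).


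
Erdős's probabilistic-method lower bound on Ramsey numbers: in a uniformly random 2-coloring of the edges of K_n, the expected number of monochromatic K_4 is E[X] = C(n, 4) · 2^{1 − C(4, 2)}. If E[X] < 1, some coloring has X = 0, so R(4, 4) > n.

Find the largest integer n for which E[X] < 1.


We need C(n, 4) · 2^{1 − 6} < 1, i.e. C(n, 4) < 2^{6 − 1} = 32.
Check values of n near the boundary:
  n = 4: C(4, 4) = 1; 1 < 32? YES
  n = 5: C(5, 4) = 5; 5 < 32? YES
  n = 6: C(6, 4) = 15; 15 < 32? YES
  n = 7: C(7, 4) = 35; 35 < 32? NO
The largest n with C(n, 4) < 32 is n = 6 (where E[X] = 15/32 ≈ 0.4688). Hence R(4, 4) > 6, i.e. R(4, 4) ≥ 7.

Largest n = 6; hence R(4, 4) > 6.


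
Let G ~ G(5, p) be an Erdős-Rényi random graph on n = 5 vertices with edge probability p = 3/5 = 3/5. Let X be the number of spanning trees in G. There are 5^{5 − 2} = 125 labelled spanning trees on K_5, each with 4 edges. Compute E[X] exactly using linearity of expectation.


K_5 has 5^{5 − 2} = 125 labelled spanning trees.
For each such spanning tree H, let X_H = 1 if all 4 edges of H are present in G. Then P[X_H = 1] = p^{4} = (3/5)^{4} = 81/625.
By linearity: E[X] = Σ_H E[X_H] = 125 · p^{4} = 125 · 81/625 = 81/5.
Numerically: E[X] ≈ 16.2.

E[X] = 125 · (3/5)^{4} = 81/5 ≈ 16.2.


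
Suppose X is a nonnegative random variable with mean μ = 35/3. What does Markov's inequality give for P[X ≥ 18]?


μ = E[X] = 35/3, a = 18.
Markov: P[X ≥ 18] ≤ μ/a = (35/3)/18 = 35/54.
Numerically: ≈ 0.648148.
(Since a = 18 > μ = 11.666667, the bound 35/54 is < 1 and informative.)

P[X ≥ 18] ≤ 35/54 ≈ 0.648148.


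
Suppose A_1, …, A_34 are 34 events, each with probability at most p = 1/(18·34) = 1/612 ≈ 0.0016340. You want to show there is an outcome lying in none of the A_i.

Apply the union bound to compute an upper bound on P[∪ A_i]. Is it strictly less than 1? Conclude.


Union bound: P[∪_{i=1}^{34} A_i] ≤ Σ_i P[A_i] ≤ 34·p = 34·(1/612) = 1/18.
Numerically: 1/18 ≈ 0.0555556.
Is 1/18 < 1? YES.
Since P[∪ A_i] ≤ 1/18 < 1, the complement has P[∩ A_i^c] ≥ 1 − 1/18 = 17/18 > 0, so some outcome avoids every A_i.

34·p = 1/18 ≈ 0.0555556; existence CERTIFIED by the union bound.


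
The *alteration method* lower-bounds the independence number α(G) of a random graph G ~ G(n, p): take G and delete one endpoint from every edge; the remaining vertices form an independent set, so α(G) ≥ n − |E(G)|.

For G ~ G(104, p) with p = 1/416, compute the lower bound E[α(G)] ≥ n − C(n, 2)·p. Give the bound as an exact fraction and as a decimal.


E[|E(G)|] = C(104, 2)·p = 5356 · (1/416) = 103/8.
E[α(G)] ≥ n − E[|E(G)|] = 104 − 103/8 = 729/8.
Numerically: ≈ 91.1250.
(This is only a lower bound; the true E[α(G)] may be larger.)

E[α(G)] ≥ 729/8 ≈ 91.1250.


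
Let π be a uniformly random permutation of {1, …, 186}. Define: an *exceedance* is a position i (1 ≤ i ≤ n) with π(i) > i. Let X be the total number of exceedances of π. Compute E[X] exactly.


Write X = Σ_{i=1}^{186} X_i, where X_i = 1_{π(i) > i}.
For each fixed i, π(i) is uniform over {1, …, 186} (marginal of a uniform permutation), so P[π(i) > i] = (n − i)/n. Summing: Σ_{i=1}^{186} (n − i)/n = (0 + 1 + … + 185)/186 = 186(186 − 1)/(2·186) = (186 − 1)/2.
Hence E[X] = Σ_{i=1}^{186} (186 − i)/186 = 185/2 ≈ 92.500.

E[X] = 185/2 = 92.500.


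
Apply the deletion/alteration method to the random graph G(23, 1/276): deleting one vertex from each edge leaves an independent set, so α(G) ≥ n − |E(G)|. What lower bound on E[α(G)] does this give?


E[|E(G)|] = C(23, 2)·p = 253 · (1/276) = 11/12.
E[α(G)] ≥ n − E[|E(G)|] = 23 − 11/12 = 265/12.
Numerically: ≈ 22.0833.
(This is only a lower bound; the true E[α(G)] may be larger.)

E[α(G)] ≥ 265/12 ≈ 22.0833.


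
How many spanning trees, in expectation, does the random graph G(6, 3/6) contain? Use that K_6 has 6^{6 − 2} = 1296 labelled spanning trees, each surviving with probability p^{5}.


K_6 has 6^{6 − 2} = 1296 labelled spanning trees.
For each such spanning tree H, let X_H = 1 if all 5 edges of H are present in G. Then P[X_H = 1] = p^{5} = (1/2)^{5} = 1/32.
By linearity of expectation: E[X] = Σ_H E[X_H] = 1296 · p^{5} = 1296 · 1/32 = 81/2.
Numerically: E[X] ≈ 40.5.

E[X] = 1296 · (1/2)^{5} = 81/2 ≈ 40.5.


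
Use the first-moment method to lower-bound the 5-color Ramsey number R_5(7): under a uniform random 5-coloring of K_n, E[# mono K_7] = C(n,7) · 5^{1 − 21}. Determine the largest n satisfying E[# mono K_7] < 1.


We need C(n, 7) · 5^{1 − 21} < 1, i.e. C(n, 7) < 5^{21 − 1} = 95367431640625.
Check values of n near the boundary:
  n = 332: C(332, 7) = 82772214646616; 82772214646616 < 95367431640625? YES
  n = 333: C(333, 7) = 84549532139028; 84549532139028 < 95367431640625? YES
  n = 334: C(334, 7) = 86359460961576; 86359460961576 < 95367431640625? YES
  n = 335: C(335, 7) = 88202498238195; 88202498238195 < 95367431640625? YES
  n = 336: C(336, 7) = 90079147136880; 90079147136880 < 95367431640625? YES
  n = 337: C(337, 7) = 91989916924632; 91989916924632 < 95367431640625? YES
  n = 338: C(338, 7) = 93935323022736; 93935323022736 < 95367431640625? YES
  n = 339: C(339, 7) = 95915887062372; 95915887062372 < 95367431640625? NO
  n = 340: C(340, 7) = 97932136940560; 97932136940560 < 95367431640625? NO
The largest n with C(n, 7) < 95367431640625 is n = 338 (where E[X] = 93935323022736/95367431640625 ≈ 0.9849833). Hence R_5(7) > 338, i.e. R_5(7) ≥ 339.

Largest n = 338; hence R_5(7) > 338.


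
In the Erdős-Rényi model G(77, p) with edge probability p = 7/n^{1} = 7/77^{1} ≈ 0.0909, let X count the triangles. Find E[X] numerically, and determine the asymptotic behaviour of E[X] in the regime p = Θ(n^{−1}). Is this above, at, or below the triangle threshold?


Number of potential triangles: C(77, 3) = 73150.
Each occurs with probability p³ ≈ (0.0909)³ ≈ 7.51315e-04.
By linearity: E[X] = C(77, 3)·p³ ≈ 73150 · 7.51315e-04 ≈ 54.959.
Here α = 1, so p = 7/n is exactly at the triangle threshold p ~ 1/n. Asymptotically E[X] → c³/6 = 7³/6 = 343/6 ≈ 57.167, a bounded constant. In this regime the triangle count is asymptotically Poisson(c³/6).

E[X] ≈ 54.959; in regime p = Θ(1/n^{1}) E[X] stays bounded (at the triangle threshold p ~ 1/n).


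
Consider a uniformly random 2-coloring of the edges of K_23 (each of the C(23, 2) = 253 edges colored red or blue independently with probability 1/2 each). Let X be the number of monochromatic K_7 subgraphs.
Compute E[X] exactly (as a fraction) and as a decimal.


Let X = Σ_S X_S over the C(23, 7) = 245157 subsets S of size 7, where X_S = 1 if the K_7 on S is monochromatic.
For a fixed S, the K_7 on S has C(7, 2) = 21 edges. P[all 21 edges red] = (1/2)^21, and likewise for blue, so P[monochromatic] = 2·(1/2)^21 = 2^{1 − 21} = 1/1048576.
By linearity: E[X] = C(23, 7) · 2^{1 − 21} = 245157 · 1/1048576 = 245157/1048576.
Numerically: E[X] ≈ 0.234.

E[X] = C(23,7)·2^(1−C(7,2)) = 245157/1048576 ≈ 0.234.


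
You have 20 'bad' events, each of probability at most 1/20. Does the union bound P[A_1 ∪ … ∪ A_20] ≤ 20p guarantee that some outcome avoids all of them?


Union bound: P[∪_{i=1}^{20} A_i] ≤ Σ_i P[A_i] ≤ 20·p = 20·(1/20) = 1.
Numerically: 1 ≈ 1.0000000.
Is 1 < 1? NO.
Since the bound 1 is ≥ 1, the union bound is uninformative here; it does NOT by itself certify existence.

20·p = 1 ≈ 1.0000000; existence NOT certified by the union bound.


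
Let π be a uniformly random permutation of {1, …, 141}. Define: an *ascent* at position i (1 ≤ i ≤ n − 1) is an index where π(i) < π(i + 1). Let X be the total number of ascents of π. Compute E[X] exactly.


Write X = Σ X_I over i = 1, …, 140, with X_I the indicator of one ascent.
There are 140 indicators.
For each fixed i, the pair (π(i), π(i+1)) is a uniformly random ordered pair of distinct values from {1, …, 141}; by symmetry P[π(i) < π(i+1)] = 1/2.
By linearity: E[X] = 140 · (1/2) = (141 − 1) · (1/2) = 70 ≈ 70.00000.

E[X] = 70 = 70.00000.


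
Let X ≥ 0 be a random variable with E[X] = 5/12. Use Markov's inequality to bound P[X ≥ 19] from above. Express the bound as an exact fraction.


μ = E[X] = 5/12, a = 19.
Markov: P[X ≥ 19] ≤ μ/a = (5/12)/19 = 5/228.
Numerically: ≈ 0.0219.
(Since a = 19 > μ = 0.4167, the bound 5/228 is < 1 and informative.)

P[X ≥ 19] ≤ 5/228 ≈ 0.0219.


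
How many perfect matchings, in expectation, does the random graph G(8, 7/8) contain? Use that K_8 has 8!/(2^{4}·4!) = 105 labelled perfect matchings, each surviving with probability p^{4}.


K_8 has 8!/(2^{4}·4!) = 105 labelled perfect matchings.
For each such perfect matching H, let X_H = 1 if all 4 edges of H are present in G. Then P[X_H = 1] = p^{4} = (7/8)^{4} = 2401/4096.
By linearity: E[X] = Σ_H E[X_H] = 105 · p^{4} = 105 · 2401/4096 = 252105/4096.
Numerically: E[X] ≈ 61.5491.

E[X] = 105 · (7/8)^{4} = 252105/4096 ≈ 61.5491.


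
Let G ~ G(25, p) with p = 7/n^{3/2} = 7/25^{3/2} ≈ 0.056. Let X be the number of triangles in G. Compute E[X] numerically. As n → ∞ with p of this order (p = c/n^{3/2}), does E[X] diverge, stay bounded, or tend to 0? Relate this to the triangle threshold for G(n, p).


Number of potential triangles: C(25, 3) = 2300.
Each occurs with probability p³ ≈ (0.056)³ ≈ 1.7561600e-04.
By linearity: E[X] = C(25, 3)·p³ ≈ 2300 · 1.7561600e-04 ≈ 0.40392.
Since α = 3/2 > 1, p = c/n^{3/2} = o(1/n) is below the triangle threshold p ~ 1/n. Asymptotically E[X] ~ (c³/6)·n^{3(1−α)} = (7³/6)·n^{-1.5} → 0, so by Markov's inequality G has no triangles w.h.p.

E[X] ≈ 0.40392; in regime p = Θ(1/n^{3/2}) E[X] tends to 0 (below the triangle threshold p ~ 1/n).


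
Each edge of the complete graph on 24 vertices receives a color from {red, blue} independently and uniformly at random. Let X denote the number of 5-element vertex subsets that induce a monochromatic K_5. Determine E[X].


Let X = Σ_S X_S over the C(24, 5) = 42504 subsets S of size 5, where X_S = 1 if the K_5 on S is monochromatic.
For a fixed S, the K_5 on S has C(5, 2) = 10 edges. P[all 10 edges red] = (1/2)^10, and likewise for blue, so P[monochromatic] = 2·(1/2)^10 = 2^{1 − 10} = 1/512.
By linearity of expectation: E[X] = C(24, 5) · 2^{1 − 10} = 42504 · 1/512 = 5313/64.
Numerically: E[X] ≈ 83.01562.

E[X] = C(24,5)·2^(1−C(5,2)) = 5313/64 ≈ 83.01562.


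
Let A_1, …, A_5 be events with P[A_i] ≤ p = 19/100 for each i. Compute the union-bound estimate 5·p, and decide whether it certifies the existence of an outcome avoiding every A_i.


Union bound: P[∪_{i=1}^{5} A_i] ≤ Σ_i P[A_i] ≤ 5·p = 5·(19/100) = 19/20.
Numerically: 19/20 ≈ 0.950.
Is 19/20 < 1? YES.
Since P[∪ A_i] ≤ 19/20 < 1, the complement has P[∩ A_i^c] ≥ 1 − 19/20 = 1/20 > 0, so some outcome avoids every A_i.

5·p = 19/20 ≈ 0.950; existence CERTIFIED by the union bound.


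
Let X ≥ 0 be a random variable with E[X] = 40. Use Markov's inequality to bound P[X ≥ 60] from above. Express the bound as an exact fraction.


μ = E[X] = 40, a = 60.
Markov: P[X ≥ 60] ≤ μ/a = (40)/60 = 2/3.
Numerically: ≈ 0.6667.
(Since a = 60 > μ = 40.0000, the bound 2/3 is < 1 and informative.)

P[X ≥ 60] ≤ 2/3 ≈ 0.6667.
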